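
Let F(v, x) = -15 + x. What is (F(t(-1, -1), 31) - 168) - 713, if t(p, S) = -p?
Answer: -865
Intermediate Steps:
(F(t(-1, -1), 31) - 168) - 713 = ((-15 + 31) - 168) - 713 = (16 - 168) - 713 = -152 - 713 = -865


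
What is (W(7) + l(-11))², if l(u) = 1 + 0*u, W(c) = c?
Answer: 64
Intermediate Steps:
l(u) = 1 (l(u) = 1 + 0 = 1)
(W(7) + l(-11))² = (7 + 1)² = 8² = 64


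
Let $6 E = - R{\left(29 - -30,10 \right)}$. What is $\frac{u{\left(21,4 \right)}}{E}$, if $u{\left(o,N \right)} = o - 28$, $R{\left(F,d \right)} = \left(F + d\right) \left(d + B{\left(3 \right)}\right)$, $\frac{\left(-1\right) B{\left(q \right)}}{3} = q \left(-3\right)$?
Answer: $\frac{14}{851} \approx 0.016451$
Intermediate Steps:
$B{\left(q \right)} = 9 q$ ($B{\left(q \right)} = - 3 q \left(-3\right) = - 3 \left(- 3 q\right) = 9 q$)
$R{\left(F,d \right)} = \left(27 + d\right) \left(F + d\right)$ ($R{\left(F,d \right)} = \left(F + d\right) \left(d + 9 \cdot 3\right) = \left(F + d\right) \left(d + 27\right) = \left(F + d\right) \left(27 + d\right) = \left(27 + d\right) \left(F + d\right)$)
$u{\left(o,N \right)} = -28 + o$
$E = - \frac{851}{2}$ ($E = \frac{\left(-1\right) \left(10^{2} + 27 \left(29 - -30\right) + 27 \cdot 10 + \left(29 - -30\right) 10\right)}{6} = \frac{\left(-1\right) \left(100 + 27 \left(29 + 30\right) + 270 + \left(29 + 30\right) 10\right)}{6} = \frac{\left(-1\right) \left(100 + 27 \cdot 59 + 270 + 59 \cdot 10\right)}{6} = \frac{\left(-1\right) \left(100 + 1593 + 270 + 590\right)}{6} = \frac{\left(-1\right) 2553}{6} = \frac{1}{6} \left(-2553\right) = - \frac{851}{2} \approx -425.5$)
$\frac{u{\left(21,4 \right)}}{E} = \frac{-28 + 21}{- \frac{851}{2}} = \left(-7\right) \left(- \frac{2}{851}\right) = \frac{14}{851}$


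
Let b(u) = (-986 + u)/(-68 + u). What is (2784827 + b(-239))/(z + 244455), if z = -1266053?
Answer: -427471557/156815293 ≈ -2.7260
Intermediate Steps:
b(u) = (-986 + u)/(-68 + u)
(2784827 + b(-239))/(z + 244455) = (2784827 + (-986 - 239)/(-68 - 239))/(-1266053 + 244455) = (2784827 - 1225/(-307))/(-1021598) = (2784827 - 1/307*(-1225))*(-1/1021598) = (2784827 + 1225/307)*(-1/1021598) = (854943114/307)*(-1/1021598) = -427471557/156815293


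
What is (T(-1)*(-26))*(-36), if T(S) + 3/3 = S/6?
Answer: -1092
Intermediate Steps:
T(S) = -1 + S/6
(T(-1)*(-26))*(-36) = ((-1 + (1/6)*(-1))*(-26))*(-36) = ((-1 - 1/6)*(-26))*(-36) = -7/6*(-26)*(-36) = (91/3)*(-36) = -1092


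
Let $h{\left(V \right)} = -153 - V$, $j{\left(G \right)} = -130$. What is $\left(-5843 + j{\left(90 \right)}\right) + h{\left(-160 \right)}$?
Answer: $-5966$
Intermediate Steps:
$\left(-5843 + j{\left(90 \right)}\right) + h{\left(-160 \right)} = \left(-5843 - 130\right) - -7 = -5973 + \left(-153 + 160\right) = -5973 + 7 = -5966$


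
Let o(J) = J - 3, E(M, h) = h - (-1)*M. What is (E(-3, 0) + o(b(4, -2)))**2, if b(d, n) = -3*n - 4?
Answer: 16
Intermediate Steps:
E(M, h) = M + h (E(M, h) = h + M = M + h)
b(d, n) = -4 - 3*n
o(J) = -3 + J
(E(-3, 0) + o(b(4, -2)))**2 = ((-3 + 0) + (-3 + (-4 - 3*(-2))))**2 = (-3 + (-3 + (-4 + 6)))**2 = (-3 + (-3 + 2))**2 = (-3 - 1)**2 = (-4)**2 = 16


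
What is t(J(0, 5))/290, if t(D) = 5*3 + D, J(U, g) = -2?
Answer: 13/290 ≈ 0.044828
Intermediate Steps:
t(D) = 15 + D
t(J(0, 5))/290 = (15 - 2)/290 = 13*(1/290) = 13/290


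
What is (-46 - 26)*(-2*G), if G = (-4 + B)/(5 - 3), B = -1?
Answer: -360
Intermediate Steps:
G = -5/2 (G = (-4 - 1)/(5 - 3) = -5/2 ≈ -2.5000)
(-46 - 26)*(-2*G) = (-46 - 26)*(-2*(-5/2)) = -72*5 = -360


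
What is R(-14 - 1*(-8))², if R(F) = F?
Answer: 36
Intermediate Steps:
R(-14 - 1*(-8))² = (-14 - 1*(-8))² = (-14 + 8)² = (-6)² = 36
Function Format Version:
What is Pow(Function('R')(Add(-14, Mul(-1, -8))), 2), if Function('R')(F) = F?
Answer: 36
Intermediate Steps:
Pow(Function('R')(Add(-14, Mul(-1, -8))), 2) = Pow(Add(-14, Mul(-1, -8)), 2) = Pow(Add(-14, 8), 2) = Pow(-6, 2) = 36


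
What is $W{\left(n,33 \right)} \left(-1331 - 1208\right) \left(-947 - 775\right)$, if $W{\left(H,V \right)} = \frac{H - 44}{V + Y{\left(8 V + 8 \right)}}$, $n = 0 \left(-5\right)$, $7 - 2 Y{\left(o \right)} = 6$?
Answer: $- \frac{384749904}{67} \approx -5.7425 \cdot 10^{6}$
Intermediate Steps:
$Y{\left(o \right)} = \frac{1}{2}$ ($Y{\left(o \right)} = \frac{7}{2} - 3 = \frac{1}{2}$)
$n = 0$
$W{\left(H,V \right)} = \frac{-44 + H}{\frac{1}{2} + V}$ ($W{\left(H,V \right)} = \frac{H - 44}{V + \frac{1}{2}} = \frac{-44 + H}{\frac{1}{2} + V}$)
$W{\left(n,33 \right)} \left(-1331 - 1208\right) \left(-947 - 775\right) = \frac{2 \left(-44 + 0\right)}{1 + 2 \cdot 33} \left(-1331 - 1208\right) \left(-947 - 775\right) = 2 \frac{1}{1 + 66} \left(-44\right) \left(- 2539 \left(-947 - 775\right)\right) = 2 \cdot \frac{1}{67} \left(-44\right) \left(- 2539 \left(-947 - 775\right)\right) = 2 \cdot \frac{1}{67} \left(-44\right) \left(\left(-2539\right) \left(-1722\right)\right) = \left(- \frac{88}{67}\right) 4372158 = - \frac{384749904}{67}$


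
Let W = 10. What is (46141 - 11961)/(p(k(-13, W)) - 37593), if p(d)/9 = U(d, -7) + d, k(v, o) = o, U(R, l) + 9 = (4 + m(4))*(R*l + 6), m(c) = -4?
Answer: -8545/9396 ≈ -0.90943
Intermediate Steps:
U(R, l) = -9 (U(R, l) = -9 + (4 - 4)*(R*l + 6) = -9 + 0*(6 + R*l) = -9 + 0 = -9)
p(d) = -81 + 9*d (p(d) = 9*(-9 + d) = -81 + 9*d)
(46141 - 11961)/(p(k(-13, W)) - 37593) = (46141 - 11961)/((-81 + 9*10) - 37593) = 34180/((-81 + 90) - 37593) = 34180/(9 - 37593) = 34180/(-37584) = 34180*(-1/37584) = -8545/9396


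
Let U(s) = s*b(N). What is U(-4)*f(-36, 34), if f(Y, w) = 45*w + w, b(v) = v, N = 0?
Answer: 0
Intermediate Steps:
f(Y, w) = 46*w
U(s) = 0 (U(s) = s*0 = 0)
U(-4)*f(-36, 34) = 0*(46*34) = 0*1564 = 0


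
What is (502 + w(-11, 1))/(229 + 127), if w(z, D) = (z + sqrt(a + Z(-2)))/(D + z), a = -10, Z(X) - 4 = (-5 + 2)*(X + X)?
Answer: 5031/3560 - sqrt(6)/3560 ≈ 1.4125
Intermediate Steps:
Z(X) = 4 - 6*X (Z(X) = 4 + (-5 + 2)*(X + X) = 4 - 6*X)
w(z, D) = (z + sqrt(6))/(D + z) (w(z, D) = (z + sqrt(-10 + (4 - 6*(-2))))/(D + z) = (z + sqrt(-10 + (4 + 12)))/(D + z) = (z + sqrt(-10 + 16))/(D + z) = (z + sqrt(6))/(D + z))
(502 + w(-11, 1))/(229 + 127) = (502 + (-11 + sqrt(6))/(1 - 11))/(229 + 127) = (502 + (-11 + sqrt(6))/(-10))/356 = (502 - (-11 + sqrt(6))/10)*(1/356) = (502 + (11/10 - sqrt(6)/10))*(1/356) = (5031/10 - sqrt(6)/10)*(1/356) = 5031/3560 - sqrt(6)/3560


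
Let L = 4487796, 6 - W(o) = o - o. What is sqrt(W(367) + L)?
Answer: sqrt(4487802) ≈ 2118.4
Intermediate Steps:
W(o) = 6 (W(o) = 6 - (o - o) = 6 - 1*0 = 6 + 0 = 6)
sqrt(W(367) + L) = sqrt(6 + 4487796) = sqrt(4487802)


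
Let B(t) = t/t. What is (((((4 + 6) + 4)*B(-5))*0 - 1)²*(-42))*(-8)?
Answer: 336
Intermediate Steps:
B(t) = 1
(((((4 + 6) + 4)*B(-5))*0 - 1)²*(-42))*(-8) = (((((4 + 6) + 4)*1)*0 - 1)²*(-42))*(-8) = ((((10 + 4)*1)*0 - 1)²*(-42))*(-8) = (((14*1)*0 - 1)²*(-42))*(-8) = ((14*0 - 1)²*(-42))*(-8) = ((0 - 1)²*(-42))*(-8) = ((-1)²*(-42))*(-8) = (1*(-42))*(-8) = -42*(-8) = 336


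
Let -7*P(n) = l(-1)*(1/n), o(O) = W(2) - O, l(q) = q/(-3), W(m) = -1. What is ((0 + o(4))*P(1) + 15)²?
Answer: 102400/441 ≈ 232.20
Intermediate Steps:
l(q) = -q/3 (l(q) = q*(-⅓) = -q/3)
o(O) = -1 - O
P(n) = -1/(21*n) (P(n) = -(-⅓*(-1))*1/n/7 = -1/(21*n))
((0 + o(4))*P(1) + 15)² = ((0 + (-1 - 1*4))*(-1/21/1) + 15)² = ((0 + (-1 - 4))*(-1/21*1) + 15)² = ((0 - 5)*(-1/21) + 15)² = (-5*(-1/21) + 15)² = (5/21 + 15)² = (320/21)² = 102400/441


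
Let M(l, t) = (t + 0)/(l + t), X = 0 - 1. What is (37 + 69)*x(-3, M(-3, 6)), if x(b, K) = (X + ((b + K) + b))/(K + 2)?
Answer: -265/2 ≈ -132.50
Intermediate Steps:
X = -1
M(l, t) = t/(l + t)
x(b, K) = (-1 + K + 2*b)/(2 + K) (x(b, K) = (-1 + ((b + K) + b))/(K + 2) = (-1 + ((K + b) + b))/(2 + K) = (-1 + (K + 2*b))/(2 + K) = (-1 + K + 2*b)/(2 + K))
(37 + 69)*x(-3, M(-3, 6)) = (37 + 69)*((-1 + 6/(-3 + 6) + 2*(-3))/(2 + 6/(-3 + 6))) = 106*((-1 + 6/3 - 6)/(2 + 6/3)) = 106*((-1 + 6*(1/3) - 6)/(2 + 6*(1/3))) = 106*((-1 + 2 - 6)/(2 + 2)) = 106*(-5/4) = -265/2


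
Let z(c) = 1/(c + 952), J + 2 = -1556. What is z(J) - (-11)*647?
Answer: 4312901/606 ≈ 7117.0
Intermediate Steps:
J = -1558 (J = -2 - 1556 = -1558)
z(c) = 1/(952 + c)
z(J) - (-11)*647 = 1/(952 - 1558) - (-11)*647 = 1/(-606) - 1*(-7117) = -1/606 + 7117 = 4312901/606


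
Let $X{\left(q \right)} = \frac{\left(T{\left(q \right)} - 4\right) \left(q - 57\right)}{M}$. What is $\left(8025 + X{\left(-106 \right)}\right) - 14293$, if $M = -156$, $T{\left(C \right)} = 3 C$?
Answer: $- \frac{515147}{78} \approx -6604.4$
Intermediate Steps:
$X{\left(q \right)} = - \frac{\left(-57 + q\right) \left(-4 + 3 q\right)}{156}$ ($X{\left(q \right)} = \frac{\left(3 q - 4\right) \left(q - 57\right)}{-156} = \left(-4 + 3 q\right) \left(-57 + q\right) \left(- \frac{1}{156}\right) = \left(-57 + q\right) \left(-4 + 3 q\right) \left(- \frac{1}{156}\right) = - \frac{\left(-57 + q\right) \left(-4 + 3 q\right)}{156}$)
$\left(8025 + X{\left(-106 \right)}\right) - 14293 = \left(8025 - \left(\frac{9389}{78} + \frac{2809}{13}\right)\right) - 14293 = \left(8025 - \frac{26243}{78}\right) - 14293 = \frac{599707}{78} - 14293 = - \frac{515147}{78}$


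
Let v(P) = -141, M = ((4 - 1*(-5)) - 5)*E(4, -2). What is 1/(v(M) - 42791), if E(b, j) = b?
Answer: -1/42932 ≈ -2.3293e-5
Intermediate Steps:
M = 16 (M = ((4 - 1*(-5)) - 5)*4 = ((4 + 5) - 5)*4 = (9 - 5)*4 = 4*4 = 16)
1/(v(M) - 42791) = 1/(-141 - 42791) = 1/(-42932) = -1/42932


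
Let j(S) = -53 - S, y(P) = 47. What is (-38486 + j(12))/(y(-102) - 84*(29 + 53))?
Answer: 38551/6841 ≈ 5.6353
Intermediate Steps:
(-38486 + j(12))/(y(-102) - 84*(29 + 53)) = (-38486 + (-53 - 1*12))/(47 - 84*(29 + 53)) = (-38486 + (-53 - 12))/(47 - 84*82) = (-38486 - 65)/(47 - 6888) = -38551/(-6841) = -38551*(-1/6841) = 38551/6841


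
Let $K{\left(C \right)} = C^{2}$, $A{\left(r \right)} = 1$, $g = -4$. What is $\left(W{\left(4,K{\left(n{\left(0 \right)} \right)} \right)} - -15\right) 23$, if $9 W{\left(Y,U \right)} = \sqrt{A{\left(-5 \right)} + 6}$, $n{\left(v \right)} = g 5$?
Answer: $345 + \frac{23 \sqrt{7}}{9} \approx 351.76$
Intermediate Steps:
$n{\left(v \right)} = -20$ ($n{\left(v \right)} = \left(-4\right) 5 = -20$)
$W{\left(Y,U \right)} = \frac{\sqrt{7}}{9}$ ($W{\left(Y,U \right)} = \frac{\sqrt{1 + 6}}{9} = \frac{\sqrt{7}}{9}$)
$\left(W{\left(4,K{\left(n{\left(0 \right)} \right)} \right)} - -15\right) 23 = \left(\frac{\sqrt{7}}{9} - -15\right) 23 = \left(\frac{\sqrt{7}}{9} + 15\right) 23 = \left(15 + \frac{\sqrt{7}}{9}\right) 23 = 345 + \frac{23 \sqrt{7}}{9}$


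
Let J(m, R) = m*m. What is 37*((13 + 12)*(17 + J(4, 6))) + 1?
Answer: 30526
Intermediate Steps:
J(m, R) = m²
37*((13 + 12)*(17 + J(4, 6))) + 1 = 37*((13 + 12)*(17 + 4²)) + 1 = 37*(25*(17 + 16)) + 1 = 37*(25*33) + 1 = 37*825 + 1 = 30525 + 1 = 30526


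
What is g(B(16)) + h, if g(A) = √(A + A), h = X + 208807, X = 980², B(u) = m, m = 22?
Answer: 1169207 + 2*√11 ≈ 1.1692e+6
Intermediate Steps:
B(u) = 22
X = 960400
h = 1169207 (h = 960400 + 208807 = 1169207)
g(A) = √2*√A (g(A) = √(2*A) = √2*√A)
g(B(16)) + h = √2*√22 + 1169207 = 2*√11 + 1169207 = 1169207 + 2*√11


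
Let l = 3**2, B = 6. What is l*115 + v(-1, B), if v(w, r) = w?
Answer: 1034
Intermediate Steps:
l = 9
l*115 + v(-1, B) = 9*115 - 1 = 1035 - 1 = 1034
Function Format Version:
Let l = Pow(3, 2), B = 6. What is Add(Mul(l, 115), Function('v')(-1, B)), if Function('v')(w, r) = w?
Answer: 1034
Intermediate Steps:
l = 9
Add(Mul(l, 115), Function('v')(-1, B)) = Add(Mul(9, 115), -1) = Add(1035, -1) = 1034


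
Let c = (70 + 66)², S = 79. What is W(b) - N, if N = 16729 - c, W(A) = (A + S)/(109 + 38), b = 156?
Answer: 259984/147 ≈ 1768.6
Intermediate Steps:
c = 18496 (c = 136² = 18496)
W(A) = 79/147 + A/147 (W(A) = (A + 79)/(109 + 38) = (79 + A)/147 = (79 + A)*(1/147) = 79/147 + A/147)
N = -1767 (N = 16729 - 1*18496 = 16729 - 18496 = -1767)
W(b) - N = (79/147 + (1/147)*156) - 1*(-1767) = (79/147 + 52/49) + 1767 = 235/147 + 1767 = 259984/147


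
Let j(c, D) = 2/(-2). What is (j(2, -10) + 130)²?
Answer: 16641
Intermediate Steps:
j(c, D) = -1 (j(c, D) = 2*(-½) = -1)
(j(2, -10) + 130)² = (-1 + 130)² = 129² = 16641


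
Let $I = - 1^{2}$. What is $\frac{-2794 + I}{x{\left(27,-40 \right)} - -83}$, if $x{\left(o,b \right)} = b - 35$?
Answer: $- \frac{2795}{8} \approx -349.38$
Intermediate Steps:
$x{\left(o,b \right)} = -35 + b$ ($x{\left(o,b \right)} = b - 35 = -35 + b$)
$I = -1$ ($I = \left(-1\right) 1 = -1$)
$\frac{-2794 + I}{x{\left(27,-40 \right)} - -83} = \frac{-2794 - 1}{\left(-35 - 40\right) - -83} = - \frac{2795}{-75 + \left(-404 + 487\right)} = - \frac{2795}{-75 + 83} = - \frac{2795}{8}$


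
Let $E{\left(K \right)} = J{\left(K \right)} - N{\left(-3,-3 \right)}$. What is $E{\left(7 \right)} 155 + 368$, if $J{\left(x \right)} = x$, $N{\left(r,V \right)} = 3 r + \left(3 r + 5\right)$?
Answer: $3468$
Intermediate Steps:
$N{\left(r,V \right)} = 5 + 6 r$ ($N{\left(r,V \right)} = 3 r + \left(5 + 3 r\right) = 5 + 6 r$)
$E{\left(K \right)} = 13 + K$ ($E{\left(K \right)} = K - \left(5 + 6 \left(-3\right)\right) = K - \left(5 - 18\right) = K - -13 = K + 13 = 13 + K$)
$E{\left(7 \right)} 155 + 368 = \left(13 + 7\right) 155 + 368 = 20 \cdot 155 + 368 = 3100 + 368 = 3468$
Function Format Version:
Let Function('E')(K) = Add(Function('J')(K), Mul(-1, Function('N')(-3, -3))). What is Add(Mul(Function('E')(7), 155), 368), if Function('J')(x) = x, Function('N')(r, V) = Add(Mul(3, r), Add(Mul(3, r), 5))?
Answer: 3468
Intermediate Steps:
Function('N')(r, V) = Add(5, Mul(6, r)) (Function('N')(r, V) = Add(Mul(3, r), Add(5, Mul(3, r))) = Add(5, Mul(6, r)))
Function('E')(K) = Add(13, K) (Function('E')(K) = Add(K, Mul(-1, Add(5, Mul(6, -3)))) = Add(K, Mul(-1, Add(5, -18))) = Add(K, Mul(-1, -13)) = Add(K, 13) = Add(13, K))
Add(Mul(Function('E')(7), 155), 368) = Add(Mul(Add(13, 7), 155), 368) = Add(Mul(20, 155), 368) = Add(3100, 368) = 3468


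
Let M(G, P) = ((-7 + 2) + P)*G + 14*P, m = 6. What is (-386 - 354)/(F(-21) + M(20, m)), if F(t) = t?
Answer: -740/83 ≈ -8.9157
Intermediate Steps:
M(G, P) = 14*P + G*(-5 + P) (M(G, P) = (-5 + P)*G + 14*P = G*(-5 + P) + 14*P = 14*P + G*(-5 + P))
(-386 - 354)/(F(-21) + M(20, m)) = (-386 - 354)/(-21 + (-5*20 + 14*6 + 20*6)) = -740/(-21 + (-100 + 84 + 120)) = -740/(-21 + 104) = -740/83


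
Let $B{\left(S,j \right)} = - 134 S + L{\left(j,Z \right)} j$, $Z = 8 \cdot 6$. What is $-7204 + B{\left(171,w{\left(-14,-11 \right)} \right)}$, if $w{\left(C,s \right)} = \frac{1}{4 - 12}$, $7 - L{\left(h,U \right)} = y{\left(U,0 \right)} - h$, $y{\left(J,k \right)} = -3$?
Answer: $- \frac{1927631}{64} \approx -30119.0$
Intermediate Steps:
$Z = 48$
$L{\left(h,U \right)} = 10 + h$ ($L{\left(h,U \right)} = 7 - \left(-3 - h\right) = 7 + \left(3 + h\right) = 10 + h$)
$w{\left(C,s \right)} = - \frac{1}{8}$ ($w{\left(C,s \right)} = \frac{1}{-8} = - \frac{1}{8}$)
$B{\left(S,j \right)} = - 134 S + j \left(10 + j\right)$ ($B{\left(S,j \right)} = - 134 S + \left(10 + j\right) j = - 134 S + j \left(10 + j\right)$)
$-7204 + B{\left(171,w{\left(-14,-11 \right)} \right)} = -7204 - \left(22914 + \frac{10 - \frac{1}{8}}{8}\right) = -7204 - \frac{1466575}{64} = - \frac{1927631}{64}$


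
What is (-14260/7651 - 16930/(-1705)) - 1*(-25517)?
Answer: 66594666973/2608991 ≈ 25525.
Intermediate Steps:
(-14260/7651 - 16930/(-1705)) - 1*(-25517) = (-14260*1/7651 - 16930*(-1/1705)) + 25517 = (-14260/7651 + 3386/341) + 25517 = 21043626/2608991 + 25517 = 66594666973/2608991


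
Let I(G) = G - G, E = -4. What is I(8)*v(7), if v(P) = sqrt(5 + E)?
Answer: 0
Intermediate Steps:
I(G) = 0
v(P) = 1 (v(P) = sqrt(5 - 4) = sqrt(1) = 1)
I(8)*v(7) = 0*1 = 0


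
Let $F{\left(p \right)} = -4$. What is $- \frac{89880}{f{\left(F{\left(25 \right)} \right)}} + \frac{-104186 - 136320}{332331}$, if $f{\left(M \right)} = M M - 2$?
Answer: $- \frac{2133805526}{332331} \approx -6420.7$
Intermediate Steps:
$f{\left(M \right)} = -2 + M^{2}$ ($f{\left(M \right)} = M^{2} - 2 = -2 + M^{2}$)
$- \frac{89880}{f{\left(F{\left(25 \right)} \right)}} + \frac{-104186 - 136320}{332331} = - \frac{89880}{-2 + \left(-4\right)^{2}} + \frac{-104186 - 136320}{332331} = - \frac{89880}{-2 + 16} + \left(-104186 - 136320\right) \frac{1}{332331} = - \frac{89880}{14} - \frac{240506}{332331} = \left(-89880\right) \frac{1}{14} - \frac{240506}{332331} = -6420 - \frac{240506}{332331} = - \frac{2133805526}{332331}$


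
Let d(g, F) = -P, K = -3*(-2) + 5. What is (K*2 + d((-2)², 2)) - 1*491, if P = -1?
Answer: -468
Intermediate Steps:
K = 11 (K = 6 + 5 = 11)
d(g, F) = 1 (d(g, F) = -1*(-1) = 1)
(K*2 + d((-2)², 2)) - 1*491 = (11*2 + 1) - 1*491 = (22 + 1) - 491 = 23 - 491 = -468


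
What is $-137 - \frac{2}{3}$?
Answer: $- \frac{413}{3} \approx -137.67$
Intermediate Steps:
$-137 - \frac{2}{3} = - \frac{413}{3}$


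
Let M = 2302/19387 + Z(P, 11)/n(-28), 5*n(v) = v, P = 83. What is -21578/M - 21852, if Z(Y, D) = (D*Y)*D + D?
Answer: -10641749233880/487260017 ≈ -21840.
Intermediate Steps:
Z(Y, D) = D + Y*D² (Z(Y, D) = Y*D² + D = D + Y*D²)
n(v) = v/5
M = -487260017/271418 (M = 2302/19387 + (11*(1 + 11*83))/(((⅕)*(-28))) = 2302*(1/19387) + (11*(1 + 913))/(-28/5) = 2302/19387 + (11*914)*(-5/28) = 2302/19387 + 10054*(-5/28) = 2302/19387 - 25135/14 = -487260017/271418 ≈ -1795.2)
-21578/M - 21852 = -21578/(-487260017/271418) - 21852 = -21578*(-271418/487260017) - 21852 = 5856657604/487260017 - 21852 = -10641749233880/487260017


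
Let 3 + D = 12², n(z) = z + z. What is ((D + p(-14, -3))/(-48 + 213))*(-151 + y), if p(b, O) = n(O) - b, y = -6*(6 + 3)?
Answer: -6109/33 ≈ -185.12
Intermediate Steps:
y = -54 (y = -6*9 = -54)
n(z) = 2*z
D = 141 (D = -3 + 12² = -3 + 144 = 141)
p(b, O) = -b + 2*O (p(b, O) = 2*O - b = -b + 2*O)
((D + p(-14, -3))/(-48 + 213))*(-151 + y) = ((141 + (-1*(-14) + 2*(-3)))/(-48 + 213))*(-151 - 54) = ((141 + (14 - 6))/165)*(-205) = ((141 + 8)*(1/165))*(-205) = (149*(1/165))*(-205) = (149/165)*(-205) = -6109/33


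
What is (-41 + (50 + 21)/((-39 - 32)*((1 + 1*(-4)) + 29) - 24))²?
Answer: 5889181081/3496900 ≈ 1684.1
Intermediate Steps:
(-41 + (50 + 21)/((-39 - 32)*((1 + 1*(-4)) + 29) - 24))² = (-41 + 71/(-71*((1 - 4) + 29) - 24))² = (-41 + 71/(-71*(-3 + 29) - 24))² = (-41 + 71/(-71*26 - 24))² = (-41 + 71/(-1846 - 24))² = (-41 + 71/(-1870))² = (-41 + 71*(-1/1870))² = (-41 - 71/1870)² = (-76741/1870)² = 5889181081/3496900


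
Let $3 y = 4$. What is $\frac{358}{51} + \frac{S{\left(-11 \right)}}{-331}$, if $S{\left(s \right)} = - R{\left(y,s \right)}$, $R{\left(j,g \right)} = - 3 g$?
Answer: $\frac{120181}{16881} \approx 7.1193$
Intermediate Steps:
$y = \frac{4}{3}$ ($y = \frac{1}{3} \cdot 4 = \frac{4}{3} \approx 1.3333$)
$S{\left(s \right)} = 3 s$ ($S{\left(s \right)} = - \left(-3\right) s = 3 s$)
$\frac{358}{51} + \frac{S{\left(-11 \right)}}{-331} = \frac{358}{51} + \frac{3 \left(-11\right)}{-331} = 358 \cdot \frac{1}{51} - - \frac{33}{331} = \frac{358}{51} + \frac{33}{331} = \frac{120181}{16881}$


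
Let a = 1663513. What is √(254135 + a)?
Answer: 12*√13317 ≈ 1384.8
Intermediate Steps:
√(254135 + a) = √(254135 + 1663513) = √1917648 = 12*√13317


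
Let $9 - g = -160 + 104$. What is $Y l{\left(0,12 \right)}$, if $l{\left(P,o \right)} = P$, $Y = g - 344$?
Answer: $0$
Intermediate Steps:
$g = 65$ ($g = 9 - \left(-160 + 104\right) = 9 - -56 = 9 + 56 = 65$)
$Y = -279$ ($Y = 65 - 344 = -279$)
$Y l{\left(0,12 \right)} = \left(-279\right) 0 = 0$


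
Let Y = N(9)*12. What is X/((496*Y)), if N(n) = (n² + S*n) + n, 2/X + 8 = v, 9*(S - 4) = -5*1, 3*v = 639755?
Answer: 1/76788191392 ≈ 1.3023e-11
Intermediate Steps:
v = 639755/3 (v = (⅓)*639755 = 639755/3 ≈ 2.1325e+5)
S = 31/9 (S = 4 + (-5*1)/9 = 4 + (⅑)*(-5) = 4 - 5/9 = 31/9 ≈ 3.4444)
X = 6/639731 (X = 2/(-8 + 639755/3) = 2/(639731/3) = 2*(3/639731) = 6/639731 ≈ 9.3789e-6)
N(n) = n² + 40*n/9 (N(n) = (n² + 31*n/9) + n = n² + 40*n/9)
Y = 1452 (Y = ((⅑)*9*(40 + 9*9))*12 = ((⅑)*9*(40 + 81))*12 = ((⅑)*9*121)*12 = 121*12 = 1452)
X/((496*Y)) = 6/(639731*((496*1452))) = (6/639731)/720192 = (6/639731)*(1/720192) = 1/76788191392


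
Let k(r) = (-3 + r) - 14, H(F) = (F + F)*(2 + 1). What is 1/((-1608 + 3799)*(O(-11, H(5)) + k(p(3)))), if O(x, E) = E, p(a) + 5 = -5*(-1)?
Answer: 1/28483 ≈ 3.5109e-5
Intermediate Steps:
p(a) = 0 (p(a) = -5 - 5*(-1) = -5 + 5 = 0)
H(F) = 6*F (H(F) = (2*F)*3 = 6*F)
k(r) = -17 + r
1/((-1608 + 3799)*(O(-11, H(5)) + k(p(3)))) = 1/((-1608 + 3799)*(6*5 + (-17 + 0))) = 1/(2191*(30 - 17)) = 1/(2191*13) = 1/28483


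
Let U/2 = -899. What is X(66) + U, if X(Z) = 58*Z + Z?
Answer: 2096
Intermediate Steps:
X(Z) = 59*Z
U = -1798 (U = 2*(-899) = -1798)
X(66) + U = 59*66 - 1798 = 3894 - 1798 = 2096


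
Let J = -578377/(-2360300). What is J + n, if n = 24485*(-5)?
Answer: -288959149123/2360300 ≈ -1.2242e+5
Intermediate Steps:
n = -122425
J = 578377/2360300 (J = -578377*(-1/2360300) = 578377/2360300 ≈ 0.24504)
J + n = 578377/2360300 - 122425 = -288959149123/2360300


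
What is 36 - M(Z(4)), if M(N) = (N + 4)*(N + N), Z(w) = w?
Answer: -28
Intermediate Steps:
M(N) = 2*N*(4 + N) (M(N) = (4 + N)*(2*N) = 2*N*(4 + N))
36 - M(Z(4)) = 36 - 2*4*(4 + 4) = 36 - 2*4*8 = 36 - 1*64 = 36 - 64 = -28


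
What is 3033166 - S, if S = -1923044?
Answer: 4956210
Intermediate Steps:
3033166 - S = 3033166 - 1*(-1923044) = 3033166 + 1923044 = 4956210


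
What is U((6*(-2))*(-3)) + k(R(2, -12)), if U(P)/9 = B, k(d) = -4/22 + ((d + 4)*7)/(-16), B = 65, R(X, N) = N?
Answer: 12943/22 ≈ 588.32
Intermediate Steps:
k(d) = -85/44 - 7*d/16 (k(d) = -4*1/22 + ((4 + d)*7)*(-1/16) = -2/11 + (28 + 7*d)*(-1/16) = -2/11 + (-7/4 - 7*d/16) = -85/44 - 7*d/16)
U(P) = 585 (U(P) = 9*65 = 585)
U((6*(-2))*(-3)) + k(R(2, -12)) = 585 + (-85/44 - 7/16*(-12)) = 585 + (-85/44 + 21/4) = 585 + 73/22 = 12943/22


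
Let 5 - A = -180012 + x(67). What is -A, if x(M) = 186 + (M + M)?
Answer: -179697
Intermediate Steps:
x(M) = 186 + 2*M
A = 179697 (A = 5 - (-180012 + (186 + 2*67)) = 5 - (-180012 + (186 + 134)) = 5 - (-180012 + 320) = 5 - 1*(-179692) = 5 + 179692 = 179697)
-A = -1*179697 = -179697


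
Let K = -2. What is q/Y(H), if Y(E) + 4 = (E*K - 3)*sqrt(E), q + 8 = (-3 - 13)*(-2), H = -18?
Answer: -48/9809 - 1188*I*sqrt(2)/9809 ≈ -0.0048935 - 0.17128*I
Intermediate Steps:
q = 24 (q = -8 + (-3 - 13)*(-2) = -8 - 16*(-2) = -8 + 32 = 24)
Y(E) = -4 + sqrt(E)*(-3 - 2*E) (Y(E) = -4 + (E*(-2) - 3)*sqrt(E) = -4 + (-2*E - 3)*sqrt(E) = -4 + (-3 - 2*E)*sqrt(E) = -4 + sqrt(E)*(-3 - 2*E))
q/Y(H) = 24/(-4 - 9*I*sqrt(2) - (-108)*I*sqrt(2)) = 24/(-4 - 9*I*sqrt(2) + 108*I*sqrt(2)) = 24/(-4 + 99*I*sqrt(2))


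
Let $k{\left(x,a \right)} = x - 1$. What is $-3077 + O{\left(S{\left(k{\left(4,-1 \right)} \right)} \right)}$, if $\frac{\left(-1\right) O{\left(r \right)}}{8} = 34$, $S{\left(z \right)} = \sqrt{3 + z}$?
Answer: $-3349$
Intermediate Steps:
$k{\left(x,a \right)} = -1 + x$ ($k{\left(x,a \right)} = x - 1 = -1 + x$)
$O{\left(r \right)} = -272$ ($O{\left(r \right)} = \left(-8\right) 34 = -272$)
$-3077 + O{\left(S{\left(k{\left(4,-1 \right)} \right)} \right)} = -3077 - 272 = -3349$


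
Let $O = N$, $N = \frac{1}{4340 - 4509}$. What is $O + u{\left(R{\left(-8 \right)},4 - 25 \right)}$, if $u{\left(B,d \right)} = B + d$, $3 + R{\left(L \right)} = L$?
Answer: $- \frac{5409}{169} \approx -32.006$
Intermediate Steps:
$R{\left(L \right)} = -3 + L$
$N = - \frac{1}{169}$ ($N = \frac{1}{-169} = - \frac{1}{169} \approx -0.0059172$)
$O = - \frac{1}{169} \approx -0.0059172$
$O + u{\left(R{\left(-8 \right)},4 - 25 \right)} = - \frac{1}{169} + \left(\left(-3 - 8\right) + \left(4 - 25\right)\right) = - \frac{1}{169} - 32 = - \frac{5409}{169}$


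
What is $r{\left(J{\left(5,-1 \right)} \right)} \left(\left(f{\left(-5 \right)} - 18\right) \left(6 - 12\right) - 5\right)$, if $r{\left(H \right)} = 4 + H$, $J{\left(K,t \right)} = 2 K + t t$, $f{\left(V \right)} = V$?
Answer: $1995$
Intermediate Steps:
$J{\left(K,t \right)} = t^{2} + 2 K$ ($J{\left(K,t \right)} = 2 K + t^{2} = t^{2} + 2 K$)
$r{\left(J{\left(5,-1 \right)} \right)} \left(\left(f{\left(-5 \right)} - 18\right) \left(6 - 12\right) - 5\right) = \left(4 + \left(\left(-1\right)^{2} + 2 \cdot 5\right)\right) \left(\left(-5 - 18\right) \left(6 - 12\right) - 5\right) = \left(4 + \left(1 + 10\right)\right) \left(\left(-23\right) \left(-6\right) - 5\right) = \left(4 + 11\right) \left(138 - 5\right) = 15 \cdot 133 = 1995$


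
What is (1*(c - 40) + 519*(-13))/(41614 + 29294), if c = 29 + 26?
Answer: -561/5909 ≈ -0.094940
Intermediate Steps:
c = 55
(1*(c - 40) + 519*(-13))/(41614 + 29294) = (1*(55 - 40) + 519*(-13))/(41614 + 29294) = (1*15 - 6747)/70908 = (15 - 6747)*(1/70908) = -6732*1/70908 = -561/5909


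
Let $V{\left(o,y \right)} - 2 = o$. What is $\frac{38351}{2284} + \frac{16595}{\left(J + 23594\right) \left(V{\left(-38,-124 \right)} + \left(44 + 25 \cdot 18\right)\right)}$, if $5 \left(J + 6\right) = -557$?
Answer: $\frac{1030996751607}{61395534788} \approx 16.793$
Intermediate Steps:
$V{\left(o,y \right)} = 2 + o$
$J = - \frac{587}{5}$ ($J = -6 + \frac{1}{5} \left(-557\right) = -6 - \frac{557}{5} = - \frac{587}{5} \approx -117.4$)
$\frac{38351}{2284} + \frac{16595}{\left(J + 23594\right) \left(V{\left(-38,-124 \right)} + \left(44 + 25 \cdot 18\right)\right)} = \frac{38351}{2284} + \frac{16595}{\left(- \frac{587}{5} + 23594\right) \left(\left(2 - 38\right) + \left(44 + 25 \cdot 18\right)\right)} = 38351 \cdot \frac{1}{2284} + \frac{16595}{\frac{117383}{5} \left(-36 + \left(44 + 450\right)\right)} = \frac{38351}{2284} + \frac{16595}{\frac{117383}{5} \left(-36 + 494\right)} = \frac{38351}{2284} + \frac{16595}{\frac{117383}{5} \cdot 458} = \frac{38351}{2284} + \frac{16595}{\frac{53761414}{5}} = \frac{38351}{2284} + 16595 \cdot \frac{5}{53761414} = \frac{38351}{2284} + \frac{82975}{53761414} = \frac{1030996751607}{61395534788}$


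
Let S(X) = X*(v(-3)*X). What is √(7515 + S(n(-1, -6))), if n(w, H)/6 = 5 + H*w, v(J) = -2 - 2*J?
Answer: 3*√2771 ≈ 157.92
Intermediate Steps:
n(w, H) = 30 + 6*H*w (n(w, H) = 6*(5 + H*w) = 30 + 6*H*w)
S(X) = 4*X² (S(X) = X*((-2 - 2*(-3))*X) = X*((-2 + 6)*X) = X*(4*X) = 4*X²)
√(7515 + S(n(-1, -6))) = √(7515 + 4*(30 + 6*(-6)*(-1))²) = √(7515 + 4*(30 + 36)²) = √(7515 + 4*66²) = √(7515 + 4*4356) = √(7515 + 17424) = √24939 = 3*√2771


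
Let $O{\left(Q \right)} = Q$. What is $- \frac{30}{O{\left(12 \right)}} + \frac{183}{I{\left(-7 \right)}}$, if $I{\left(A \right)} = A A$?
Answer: $\frac{121}{98} \approx 1.2347$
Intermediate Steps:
$I{\left(A \right)} = A^{2}$
$- \frac{30}{O{\left(12 \right)}} + \frac{183}{I{\left(-7 \right)}} = - \frac{30}{12} + \frac{183}{\left(-7\right)^{2}} = \left(-30\right) \frac{1}{12} + \frac{183}{49} = - \frac{5}{2} + 183 \cdot \frac{1}{49} = - \frac{5}{2} + \frac{183}{49} = \frac{121}{98}$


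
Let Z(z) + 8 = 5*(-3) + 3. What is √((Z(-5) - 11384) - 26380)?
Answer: 2*I*√9446 ≈ 194.38*I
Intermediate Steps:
Z(z) = -20 (Z(z) = -8 + (5*(-3) + 3) = -8 + (-15 + 3) = -8 - 12 = -20)
√((Z(-5) - 11384) - 26380) = √((-20 - 11384) - 26380) = √(-11404 - 26380) = √(-37784) = 2*I*√9446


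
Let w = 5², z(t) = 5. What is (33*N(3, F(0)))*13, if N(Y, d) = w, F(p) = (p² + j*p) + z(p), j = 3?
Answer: 10725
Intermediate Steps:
w = 25
F(p) = 5 + p² + 3*p (F(p) = (p² + 3*p) + 5 = 5 + p² + 3*p)
N(Y, d) = 25
(33*N(3, F(0)))*13 = (33*25)*13 = 825*13 = 10725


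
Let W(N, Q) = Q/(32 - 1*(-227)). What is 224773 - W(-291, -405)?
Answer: 58216612/259 ≈ 2.2477e+5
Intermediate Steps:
W(N, Q) = Q/259 (W(N, Q) = Q/(32 + 227) = Q/259)
224773 - W(-291, -405) = 224773 - (-405)/259 = 224773 - 1*(-405/259) = 224773 + 405/259 = 58216612/259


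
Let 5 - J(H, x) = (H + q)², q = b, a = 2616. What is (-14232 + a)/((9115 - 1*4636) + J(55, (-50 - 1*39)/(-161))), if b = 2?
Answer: -11616/1235 ≈ -9.4057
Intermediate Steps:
q = 2
J(H, x) = 5 - (2 + H)² (J(H, x) = 5 - (H + 2)² = 5 - (2 + H)²)
(-14232 + a)/((9115 - 1*4636) + J(55, (-50 - 1*39)/(-161))) = (-14232 + 2616)/((9115 - 1*4636) + (5 - (2 + 55)²)) = -11616/((9115 - 4636) + (5 - 1*57²)) = -11616/(4479 + (5 - 1*3249)) = -11616/(4479 + (5 - 3249)) = -11616/(4479 - 3244) = -11616/1235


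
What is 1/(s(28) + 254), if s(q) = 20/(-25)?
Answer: 5/1266 ≈ 0.0039494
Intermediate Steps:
s(q) = -⅘ (s(q) = 20*(-1/25) = -⅘)
1/(s(28) + 254) = 1/(-⅘ + 254) = 1/(1266/5) = 5/1266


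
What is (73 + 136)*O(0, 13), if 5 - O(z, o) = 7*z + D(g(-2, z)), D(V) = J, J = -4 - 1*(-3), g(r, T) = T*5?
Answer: 1254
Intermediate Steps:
g(r, T) = 5*T
J = -1 (J = -4 + 3 = -1)
D(V) = -1
O(z, o) = 6 - 7*z (O(z, o) = 5 - (7*z - 1) = 5 - (-1 + 7*z) = 5 + (1 - 7*z) = 6 - 7*z)
(73 + 136)*O(0, 13) = (73 + 136)*(6 - 7*0) = 209*(6 + 0) = 209*6 = 1254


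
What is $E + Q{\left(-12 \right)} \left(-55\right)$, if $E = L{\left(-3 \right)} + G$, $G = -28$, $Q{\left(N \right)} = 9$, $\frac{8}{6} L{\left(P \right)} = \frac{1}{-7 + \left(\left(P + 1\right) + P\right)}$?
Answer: $- \frac{8369}{16} \approx -523.06$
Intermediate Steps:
$L{\left(P \right)} = \frac{3}{4 \left(-6 + 2 P\right)}$ ($L{\left(P \right)} = \frac{3}{4 \left(-7 + \left(\left(P + 1\right) + P\right)\right)} = \frac{3}{4 \left(-7 + \left(\left(1 + P\right) + P\right)\right)} = \frac{3}{4 \left(-7 + \left(1 + 2 P\right)\right)} = \frac{3}{4 \left(-6 + 2 P\right)}$)
$E = - \frac{449}{16}$ ($E = \frac{3}{8 \left(-3 - 3\right)} - 28 = \frac{3}{8 \left(-6\right)} - 28 = \frac{3}{8} \left(- \frac{1}{6}\right) - 28 = - \frac{1}{16} - 28 = - \frac{449}{16} \approx -28.063$)
$E + Q{\left(-12 \right)} \left(-55\right) = - \frac{449}{16} + 9 \left(-55\right) = - \frac{449}{16} - 495 = - \frac{8369}{16}$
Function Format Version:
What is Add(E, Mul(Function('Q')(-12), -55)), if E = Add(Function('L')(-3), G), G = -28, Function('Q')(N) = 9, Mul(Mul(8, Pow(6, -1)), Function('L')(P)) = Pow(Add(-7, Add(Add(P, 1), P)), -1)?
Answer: Rational(-8369, 16) ≈ -523.06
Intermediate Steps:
Function('L')(P) = Mul(Rational(3, 4), Pow(Add(-6, Mul(2, P)), -1)) (Function('L')(P) = Mul(Rational(3, 4), Pow(Add(-7, Add(Add(P, 1), P)), -1)) = Mul(Rational(3, 4), Pow(Add(-7, Add(Add(1, P), P)), -1)) = Mul(Rational(3, 4), Pow(Add(-7, Add(1, Mul(2, P))), -1)) = Mul(Rational(3, 4), Pow(Add(-6, Mul(2, P)), -1)))
E = Rational(-449, 16) (E = Add(Mul(Rational(3, 8), Pow(Add(-3, -3), -1)), -28) = Add(Mul(Rational(3, 8), Pow(-6, -1)), -28) = Add(Mul(Rational(3, 8), Rational(-1, 6)), -28) = Add(Rational(-1, 16), -28) = Rational(-449, 16) ≈ -28.063)
Add(E, Mul(Function('Q')(-12), -55)) = Add(Rational(-449, 16), Mul(9, -55)) = Add(Rational(-449, 16), -495) = Rational(-8369, 16)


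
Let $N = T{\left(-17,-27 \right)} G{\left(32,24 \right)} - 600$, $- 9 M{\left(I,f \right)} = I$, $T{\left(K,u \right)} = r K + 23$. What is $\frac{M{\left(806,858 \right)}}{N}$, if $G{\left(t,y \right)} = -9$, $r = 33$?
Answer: $- \frac{403}{19089} \approx -0.021112$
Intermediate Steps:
$T{\left(K,u \right)} = 23 + 33 K$ ($T{\left(K,u \right)} = 33 K + 23 = 23 + 33 K$)
$M{\left(I,f \right)} = - \frac{I}{9}$
$N = 4242$ ($N = \left(23 + 33 \left(-17\right)\right) \left(-9\right) - 600 = \left(23 - 561\right) \left(-9\right) - 600 = \left(-538\right) \left(-9\right) - 600 = 4842 - 600 = 4242$)
$\frac{M{\left(806,858 \right)}}{N} = \frac{\left(- \frac{1}{9}\right) 806}{4242} = \left(- \frac{806}{9}\right) \frac{1}{4242} = - \frac{403}{19089}$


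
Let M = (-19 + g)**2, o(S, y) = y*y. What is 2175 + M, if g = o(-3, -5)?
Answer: 2211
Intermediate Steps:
o(S, y) = y**2
g = 25 (g = (-5)**2 = 25)
M = 36 (M = (-19 + 25)**2 = 6**2 = 36)
2175 + M = 2175 + 36 = 2211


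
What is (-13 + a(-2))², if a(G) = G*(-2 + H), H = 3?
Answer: 225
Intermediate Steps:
a(G) = G (a(G) = G*(-2 + 3) = G*1 = G)
(-13 + a(-2))² = (-13 - 2)² = (-15)² = 225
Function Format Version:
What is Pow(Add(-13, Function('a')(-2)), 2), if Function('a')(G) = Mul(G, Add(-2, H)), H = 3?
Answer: 225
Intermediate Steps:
Function('a')(G) = G (Function('a')(G) = Mul(G, Add(-2, 3)) = Mul(G, 1) = G)
Pow(Add(-13, Function('a')(-2)), 2) = Pow(Add(-13, -2), 2) = Pow(-15, 2) = 225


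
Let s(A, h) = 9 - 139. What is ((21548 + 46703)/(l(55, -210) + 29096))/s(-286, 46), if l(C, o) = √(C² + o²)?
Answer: -992915548/55024455915 + 68251*√1885/22009782366 ≈ -0.017910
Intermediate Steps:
s(A, h) = -130
((21548 + 46703)/(l(55, -210) + 29096))/s(-286, 46) = ((21548 + 46703)/(√(55² + (-210)²) + 29096))/(-130) = (68251/(√(3025 + 44100) + 29096))*(-1/130) = (68251/(√47125 + 29096))*(-1/130) = (68251/(5*√1885 + 29096))*(-1/130) = (68251/(29096 + 5*√1885))*(-1/130) = -68251/(130*(29096 + 5*√1885))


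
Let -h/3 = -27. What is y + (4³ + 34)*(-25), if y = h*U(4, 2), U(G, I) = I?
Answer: -2288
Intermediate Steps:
h = 81 (h = -3*(-27) = 81)
y = 162 (y = 81*2 = 162)
y + (4³ + 34)*(-25) = 162 + (4³ + 34)*(-25) = 162 + (64 + 34)*(-25) = 162 + 98*(-25) = 162 - 2450 = -2288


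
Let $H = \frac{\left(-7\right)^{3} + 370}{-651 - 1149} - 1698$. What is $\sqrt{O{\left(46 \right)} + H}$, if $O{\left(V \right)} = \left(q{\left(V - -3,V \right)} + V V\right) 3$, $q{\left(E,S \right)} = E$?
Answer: $\frac{\sqrt{1918794}}{20} \approx 69.26$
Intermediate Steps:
$H = - \frac{339603}{200}$ ($H = \frac{-343 + 370}{-1800} - 1698 = 27 \left(- \frac{1}{1800}\right) - 1698 = - \frac{3}{200} - 1698 = - \frac{339603}{200} \approx -1698.0$)
$O{\left(V \right)} = 9 + 3 V + 3 V^{2}$ ($O{\left(V \right)} = \left(\left(V - -3\right) + V V\right) 3 = \left(\left(V + 3\right) + V^{2}\right) 3 = \left(\left(3 + V\right) + V^{2}\right) 3 = \left(3 + V + V^{2}\right) 3 = 9 + 3 V + 3 V^{2}$)
$\sqrt{O{\left(46 \right)} + H} = \sqrt{\left(9 + 3 \cdot 46 + 3 \cdot 46^{2}\right) - \frac{339603}{200}} = \sqrt{\left(9 + 138 + 3 \cdot 2116\right) - \frac{339603}{200}} = \sqrt{\left(9 + 138 + 6348\right) - \frac{339603}{200}} = \sqrt{6495 - \frac{339603}{200}} = \sqrt{\frac{959397}{200}} = \frac{\sqrt{1918794}}{20}$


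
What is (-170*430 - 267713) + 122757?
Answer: -218056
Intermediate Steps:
(-170*430 - 267713) + 122757 = (-73100 - 267713) + 122757 = -340813 + 122757 = -218056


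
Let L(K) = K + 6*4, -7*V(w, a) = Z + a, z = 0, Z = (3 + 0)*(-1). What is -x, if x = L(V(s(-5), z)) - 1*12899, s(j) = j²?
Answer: 90122/7 ≈ 12875.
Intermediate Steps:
Z = -3 (Z = 3*(-1) = -3)
V(w, a) = 3/7 - a/7 (V(w, a) = -(-3 + a)/7 = 3/7 - a/7)
L(K) = 24 + K (L(K) = K + 24 = 24 + K)
x = -90122/7 (x = (24 + (3/7 - ⅐*0)) - 1*12899 = (24 + (3/7 + 0)) - 12899 = (24 + 3/7) - 12899 = 171/7 - 12899 = -90122/7 ≈ -12875.)
-x = -1*(-90122/7) = 90122/7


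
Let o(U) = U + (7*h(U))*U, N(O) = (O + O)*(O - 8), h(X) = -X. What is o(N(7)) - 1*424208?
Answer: -425594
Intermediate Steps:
N(O) = 2*O*(-8 + O) (N(O) = (2*O)*(-8 + O) = 2*O*(-8 + O))
o(U) = U - 7*U² (o(U) = U + (7*(-U))*U = U + (-7*U)*U = U - 7*U²)
o(N(7)) - 1*424208 = (2*7*(-8 + 7))*(1 - 14*7*(-8 + 7)) - 1*424208 = (2*7*(-1))*(1 - 14*7*(-1)) - 424208 = -14*(1 - 7*(-14)) - 424208 = -14*(1 + 98) - 424208 = -14*99 - 424208 = -1386 - 424208 = -425594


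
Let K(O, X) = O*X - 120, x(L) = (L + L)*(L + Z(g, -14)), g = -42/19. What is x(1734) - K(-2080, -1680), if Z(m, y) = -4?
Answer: 2505360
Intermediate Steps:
g = -42/19 (g = -42*1/19 = -42/19 ≈ -2.2105)
x(L) = 2*L*(-4 + L) (x(L) = (L + L)*(L - 4) = (2*L)*(-4 + L) = 2*L*(-4 + L))
K(O, X) = -120 + O*X
x(1734) - K(-2080, -1680) = 2*1734*(-4 + 1734) - (-120 - 2080*(-1680)) = 2*1734*1730 - (-120 + 3494400) = 5999640 - 1*3494280 = 5999640 - 3494280 = 2505360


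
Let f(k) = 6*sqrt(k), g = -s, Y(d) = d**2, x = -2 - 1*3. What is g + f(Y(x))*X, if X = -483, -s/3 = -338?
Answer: -15504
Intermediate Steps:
x = -5 (x = -2 - 3 = -5)
s = 1014 (s = -3*(-338) = 1014)
g = -1014 (g = -1*1014 = -1014)
g + f(Y(x))*X = -1014 + (6*sqrt((-5)**2))*(-483) = -1014 + (6*sqrt(25))*(-483) = -1014 + (6*5)*(-483) = -1014 + 30*(-483) = -1014 - 14490 = -15504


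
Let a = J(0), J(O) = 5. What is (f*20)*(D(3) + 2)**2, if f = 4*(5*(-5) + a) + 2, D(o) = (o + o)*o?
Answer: -624000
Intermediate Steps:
a = 5
D(o) = 2*o**2 (D(o) = (2*o)*o = 2*o**2)
f = -78 (f = 4*(5*(-5) + 5) + 2 = 4*(-25 + 5) + 2 = 4*(-20) + 2 = -80 + 2 = -78)
(f*20)*(D(3) + 2)**2 = (-78*20)*(2*3**2 + 2)**2 = -1560*(2*9 + 2)**2 = -1560*(18 + 2)**2 = -1560*20**2 = -1560*400 = -624000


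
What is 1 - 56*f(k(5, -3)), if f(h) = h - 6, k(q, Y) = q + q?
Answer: -223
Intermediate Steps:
k(q, Y) = 2*q
f(h) = -6 + h
1 - 56*f(k(5, -3)) = 1 - 56*(-6 + 2*5) = 1 - 56*(-6 + 10) = 1 - 56*4 = 1 - 224 = -223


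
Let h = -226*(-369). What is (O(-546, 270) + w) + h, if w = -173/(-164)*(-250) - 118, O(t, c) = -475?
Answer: 6768057/82 ≈ 82537.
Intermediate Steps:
w = -31301/82 (w = -173*(-1/164)*(-250) - 118 = (173/164)*(-250) - 118 = -21625/82 - 118 = -31301/82 ≈ -381.72)
h = 83394
(O(-546, 270) + w) + h = (-475 - 31301/82) + 83394 = -70251/82 + 83394 = 6768057/82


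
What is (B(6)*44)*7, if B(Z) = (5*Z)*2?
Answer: 18480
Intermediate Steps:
B(Z) = 10*Z
(B(6)*44)*7 = ((10*6)*44)*7 = (60*44)*7 = 2640*7 = 18480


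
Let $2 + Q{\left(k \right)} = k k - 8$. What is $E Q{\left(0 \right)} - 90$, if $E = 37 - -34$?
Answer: $-800$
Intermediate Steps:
$E = 71$ ($E = 37 + 34 = 71$)
$Q{\left(k \right)} = -10 + k^{2}$ ($Q{\left(k \right)} = -2 + \left(k k - 8\right) = -2 + \left(k^{2} - 8\right) = -2 + \left(-8 + k^{2}\right) = -10 + k^{2}$)
$E Q{\left(0 \right)} - 90 = 71 \left(-10 + 0^{2}\right) - 90 = 71 \left(-10 + 0\right) - 90 = 71 \left(-10\right) - 90 = -710 - 90 = -800$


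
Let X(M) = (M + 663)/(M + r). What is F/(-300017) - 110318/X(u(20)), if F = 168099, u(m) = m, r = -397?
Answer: 12477558016445/204911611 ≈ 60892.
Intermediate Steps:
X(M) = (663 + M)/(-397 + M) (X(M) = (M + 663)/(M - 397) = (663 + M)/(-397 + M))
F/(-300017) - 110318/X(u(20)) = 168099/(-300017) - 110318*(-397 + 20)/(663 + 20) = 168099*(-1/300017) - 110318/(683/(-377)) = -168099/300017 - 110318/((-1/377*683)) = -168099/300017 - 110318/(-683/377) = -168099/300017 - 110318*(-377/683) = -168099/300017 + 41589886/683 = 12477558016445/204911611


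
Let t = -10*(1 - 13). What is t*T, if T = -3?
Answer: -360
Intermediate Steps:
t = 120 (t = -10*(-12) = 120)
t*T = 120*(-3) = -360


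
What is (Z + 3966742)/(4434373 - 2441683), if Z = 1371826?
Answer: 2669284/996345 ≈ 2.6791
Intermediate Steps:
(Z + 3966742)/(4434373 - 2441683) = (1371826 + 3966742)/(4434373 - 2441683) = 5338568/1992690 = 5338568*(1/1992690) = 2669284/996345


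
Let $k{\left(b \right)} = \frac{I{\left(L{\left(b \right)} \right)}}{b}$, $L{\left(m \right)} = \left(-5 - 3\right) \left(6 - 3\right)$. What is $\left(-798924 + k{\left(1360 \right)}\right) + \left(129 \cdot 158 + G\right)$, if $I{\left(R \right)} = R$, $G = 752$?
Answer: $- \frac{132224303}{170} \approx -7.7779 \cdot 10^{5}$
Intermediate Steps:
$L{\left(m \right)} = -24$ ($L{\left(m \right)} = \left(-8\right) 3 = -24$)
$k{\left(b \right)} = - \frac{24}{b}$
$\left(-798924 + k{\left(1360 \right)}\right) + \left(129 \cdot 158 + G\right) = \left(-798924 - \frac{24}{1360}\right) + \left(129 \cdot 158 + 752\right) = \left(-798924 - \frac{3}{170}\right) + \left(20382 + 752\right) = \left(-798924 - \frac{3}{170}\right) + 21134 = - \frac{135817083}{170} + 21134 = - \frac{132224303}{170}$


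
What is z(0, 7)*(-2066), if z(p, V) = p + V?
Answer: -14462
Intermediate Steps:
z(p, V) = V + p
z(0, 7)*(-2066) = (7 + 0)*(-2066) = 7*(-2066) = -14462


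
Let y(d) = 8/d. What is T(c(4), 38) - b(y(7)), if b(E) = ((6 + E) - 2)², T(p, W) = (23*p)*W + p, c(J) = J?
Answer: 170204/49 ≈ 3473.6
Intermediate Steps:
T(p, W) = p + 23*W*p (T(p, W) = 23*W*p + p = p + 23*W*p)
b(E) = (4 + E)²
T(c(4), 38) - b(y(7)) = 4*(1 + 23*38) - (4 + 8/7)² = 4*(1 + 874) - (4 + 8*(⅐))² = 4*875 - (4 + 8/7)² = 3500 - (36/7)² = 3500 - 1*1296/49 = 3500 - 1296/49 = 170204/49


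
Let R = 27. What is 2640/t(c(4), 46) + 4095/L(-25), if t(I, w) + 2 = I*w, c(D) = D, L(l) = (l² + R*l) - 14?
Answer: -288165/5824 ≈ -49.479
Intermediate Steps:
L(l) = -14 + l² + 27*l (L(l) = (l² + 27*l) - 14 = -14 + l² + 27*l)
t(I, w) = -2 + I*w
2640/t(c(4), 46) + 4095/L(-25) = 2640/(-2 + 4*46) + 4095/(-14 + (-25)² + 27*(-25)) = 2640/(-2 + 184) + 4095/(-14 + 625 - 675) = 2640/182 + 4095/(-64) = 2640*(1/182) + 4095*(-1/64) = 1320/91 - 4095/64 = -288165/5824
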